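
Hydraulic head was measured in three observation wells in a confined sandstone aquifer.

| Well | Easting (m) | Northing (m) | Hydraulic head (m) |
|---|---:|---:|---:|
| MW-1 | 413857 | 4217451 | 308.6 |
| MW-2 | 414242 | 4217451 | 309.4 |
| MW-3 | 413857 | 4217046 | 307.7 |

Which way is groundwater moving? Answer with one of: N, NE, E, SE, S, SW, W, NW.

∂h/∂x = (309.4 − 308.6) / (414242 − 413857) = +0.002078
∂h/∂y = (307.7 − 308.6) / (4217046 − 4217451) = +0.002222
Flow = −∇h = (-0.002078 east, -0.002222 north), which points southwest.

SW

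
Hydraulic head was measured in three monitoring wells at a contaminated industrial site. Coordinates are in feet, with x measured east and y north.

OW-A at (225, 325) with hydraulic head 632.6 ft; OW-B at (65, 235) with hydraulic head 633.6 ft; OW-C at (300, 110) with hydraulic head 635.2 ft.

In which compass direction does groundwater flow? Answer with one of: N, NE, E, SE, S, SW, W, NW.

Taking OW-A as reference: OW-B−OW-A = (-160, -90, +1.0); OW-C−OW-A = (75, -215, +2.6).
Solve a·Δx + b·Δy = Δh: det = (-160)·(-215) − 75·(-90) = 41150.
∂h/∂x = [(+1.0)·(-215) − (+2.6)·(-90)] / 41150 = +0.0004617
∂h/∂y = [(-160)·(+2.6) − 75·(+1.0)] / 41150 = -0.01193
Flow = −∇h = (-0.0004617 east, +0.01193 north), which points north.

N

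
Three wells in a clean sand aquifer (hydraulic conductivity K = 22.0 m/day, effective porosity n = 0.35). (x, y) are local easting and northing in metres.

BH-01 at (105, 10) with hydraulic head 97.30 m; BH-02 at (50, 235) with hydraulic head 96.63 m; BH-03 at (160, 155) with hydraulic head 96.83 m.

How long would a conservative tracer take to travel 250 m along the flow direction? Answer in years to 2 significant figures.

Differences from BH-01: to BH-02 (Δx, Δy, Δh) = (-55, 225, -0.67); to BH-03 = (55, 145, -0.47).
Determinant of the coordinate differences = (-55)·145 − 55·225 = -20350.
∂h/∂x = [(-0.67)·145 − (-0.47)·225] / -20350 = -0.0004226
∂h/∂y = [(-55)·(-0.47) − 55·(-0.67)] / -20350 = -0.003081
|∇h| = √(-0.0004226² + -0.003081²) = 0.00311
Seepage velocity v = K·i/n = 22.0 × 0.00311 / 0.35 = 0.1955 m/day.
t = 250 / 0.1955 = 1279 days = 3.5 years.

3.5 years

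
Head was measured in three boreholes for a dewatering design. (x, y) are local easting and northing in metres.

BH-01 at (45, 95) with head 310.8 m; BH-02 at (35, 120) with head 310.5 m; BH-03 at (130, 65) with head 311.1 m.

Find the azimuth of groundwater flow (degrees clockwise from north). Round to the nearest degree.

004°

Differences from BH-01: to BH-02 (Δx, Δy, Δh) = (-10, 25, -0.3); to BH-03 = (85, -30, +0.3).
Determinant of the coordinate differences = (-10)·(-30) − 85·25 = -1825.
∂h/∂x = [(-0.3)·(-30) − (+0.3)·25] / -1825 = -0.0008219
∂h/∂y = [(-10)·(+0.3) − 85·(-0.3)] / -1825 = -0.01233
Flow direction (−∇h) has components (+0.0008219 E, +0.01233 N).
Azimuth = atan2(E, N) = atan2(+0.0008219, +0.01233) = 3.8° ≈ 004°.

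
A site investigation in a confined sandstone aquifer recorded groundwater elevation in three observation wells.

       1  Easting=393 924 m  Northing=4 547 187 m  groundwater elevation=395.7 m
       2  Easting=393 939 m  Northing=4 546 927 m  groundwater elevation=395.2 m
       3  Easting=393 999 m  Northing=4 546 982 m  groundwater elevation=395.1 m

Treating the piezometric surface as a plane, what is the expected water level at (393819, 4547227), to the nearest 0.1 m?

396.1 m

Three-point gradient (reference 1): Δ to 2 = (15, -260, -0.5), Δ to 3 = (75, -205, -0.6).
∂h/∂x = -0.003257, ∂h/∂y = +0.001735 (det = 16425).
h(393819, 4547227) = 395.7 + (-0.003257)·(-105) + (+0.001735)·(40) = 395.7 +0.342 +0.069 = 396.111 m.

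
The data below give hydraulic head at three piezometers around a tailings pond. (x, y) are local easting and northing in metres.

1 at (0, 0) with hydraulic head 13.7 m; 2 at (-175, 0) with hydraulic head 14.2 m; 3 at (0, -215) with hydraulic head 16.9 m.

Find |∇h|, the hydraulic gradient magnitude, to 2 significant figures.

∂h/∂x = (14.2 − 13.7) / (-175 − 0) = -0.002857
∂h/∂y = (16.9 − 13.7) / (-215 − 0) = -0.01488
|∇h| = √(-0.002857² + -0.01488²) = 0.01515

0.015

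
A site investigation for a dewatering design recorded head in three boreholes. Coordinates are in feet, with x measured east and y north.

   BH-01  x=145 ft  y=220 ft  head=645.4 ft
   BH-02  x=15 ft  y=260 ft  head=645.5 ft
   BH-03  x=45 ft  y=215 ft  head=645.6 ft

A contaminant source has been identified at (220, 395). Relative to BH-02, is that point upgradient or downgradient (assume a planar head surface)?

Taking BH-01 as reference: BH-02−BH-01 = (-130, 40, +0.1); BH-03−BH-01 = (-100, -5, +0.2).
Determinant of the coordinate differences = (-130)·(-5) − (-100)·40 = 4650.
∂h/∂x = [(+0.1)·(-5) − (+0.2)·40] / 4650 = -0.001828
∂h/∂y = [(-130)·(+0.2) − (-100)·(+0.1)] / 4650 = -0.003441
Head at (220, 395) = 645.4 + (-0.001828)·(75) + (-0.003441)·(175) = 644.66 ft.
That is lower than the 645.5 ft at BH-02, so the point is downgradient.

downgradient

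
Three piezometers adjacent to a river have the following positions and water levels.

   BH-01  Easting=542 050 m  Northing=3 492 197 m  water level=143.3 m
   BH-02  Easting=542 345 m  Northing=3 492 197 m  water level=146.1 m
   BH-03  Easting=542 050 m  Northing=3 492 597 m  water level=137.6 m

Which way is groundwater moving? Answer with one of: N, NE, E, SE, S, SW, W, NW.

∂h/∂x = (146.1 − 143.3) / (542345 − 542050) = +0.009492
∂h/∂y = (137.6 − 143.3) / (3492597 − 3492197) = -0.01425
Flow = −∇h = (-0.009492 east, +0.01425 north), which points northwest.

NW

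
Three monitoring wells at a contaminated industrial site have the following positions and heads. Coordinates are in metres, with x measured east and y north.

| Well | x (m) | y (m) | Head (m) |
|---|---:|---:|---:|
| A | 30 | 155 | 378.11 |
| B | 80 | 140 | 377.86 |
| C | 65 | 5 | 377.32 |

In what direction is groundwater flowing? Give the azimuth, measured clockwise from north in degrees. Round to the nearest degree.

140°

With h = a·x + b·y + c and A as origin, the differences give:
  50·a + (-15)·b = -0.25
  35·a + (-150)·b = -0.79
Eliminate b (×(-150) and ×(-15), subtract): -6975·a = 25.650 → a = ∂h/∂x = -0.003677
Back-substitute: b = ∂h/∂y = +0.004409.
Flow direction (−∇h) has components (+0.003677 E, -0.004409 N).
Azimuth = atan2(E, N) = atan2(+0.003677, -0.004409) = 140.2° ≈ 140°.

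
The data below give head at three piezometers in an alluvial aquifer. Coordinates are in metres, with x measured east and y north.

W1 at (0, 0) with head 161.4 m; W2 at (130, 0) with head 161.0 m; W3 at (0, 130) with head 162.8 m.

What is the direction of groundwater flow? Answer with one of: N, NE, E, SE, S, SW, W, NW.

S

∂h/∂x = (161.0 − 161.4) / (130 − 0) = -0.003077
∂h/∂y = (162.8 − 161.4) / (130 − 0) = +0.01077
Flow = −∇h = (+0.003077 east, -0.01077 north), which points south.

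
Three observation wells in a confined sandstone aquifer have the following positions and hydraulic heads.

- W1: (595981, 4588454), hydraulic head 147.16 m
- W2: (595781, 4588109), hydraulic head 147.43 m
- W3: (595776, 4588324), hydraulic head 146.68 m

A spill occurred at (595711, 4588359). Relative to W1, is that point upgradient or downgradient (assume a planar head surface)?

downgradient

With h = a·x + b·y + c and W1 as origin, the differences give:
  (-200)·a + (-345)·b = +0.27
  (-205)·a + (-130)·b = -0.48
Eliminate b (×(-130) and ×(-345), subtract): -44725·a = -200.700 → a = ∂h/∂x = +0.004487
Back-substitute: b = ∂h/∂y = -0.003384.
Head at (595711, 4588359) = 147.16 + (+0.004487)·(-270) + (-0.003384)·(-95) = 146.27 m.
That is lower than the 147.16 m at W1, so the point is downgradient.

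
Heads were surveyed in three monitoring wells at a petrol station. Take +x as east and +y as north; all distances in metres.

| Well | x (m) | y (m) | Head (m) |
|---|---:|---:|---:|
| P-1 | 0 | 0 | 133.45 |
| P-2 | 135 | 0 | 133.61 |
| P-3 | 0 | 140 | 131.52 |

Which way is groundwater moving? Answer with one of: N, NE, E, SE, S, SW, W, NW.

N

∂h/∂x = (133.61 − 133.45) / (135 − 0) = +0.001185
∂h/∂y = (131.52 − 133.45) / (140 − 0) = -0.01379
Flow = −∇h = (-0.001185 east, +0.01379 north), which points north.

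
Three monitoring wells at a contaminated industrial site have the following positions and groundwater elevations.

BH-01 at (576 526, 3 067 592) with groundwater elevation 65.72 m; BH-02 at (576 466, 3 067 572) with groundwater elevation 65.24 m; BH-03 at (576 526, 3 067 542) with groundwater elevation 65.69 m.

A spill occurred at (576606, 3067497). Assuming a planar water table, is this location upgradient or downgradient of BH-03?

Taking BH-01 as reference: BH-02−BH-01 = (-60, -20, -0.48); BH-03−BH-01 = (0, -50, -0.03).
Solve a·Δx + b·Δy = Δh: det = (-60)·(-50) − 0·(-20) = 3000.
∂h/∂x = [(-0.48)·(-50) − (-0.03)·(-20)] / 3000 = +0.007800
∂h/∂y = [(-60)·(-0.03) − 0·(-0.48)] / 3000 = +0.0006000
Head at (576606, 3067497) = 65.72 + (+0.007800)·(80) + (+0.0006000)·(-95) = 66.29 m.
That is higher than the 65.69 m at BH-03, so the point is upgradient.

upgradient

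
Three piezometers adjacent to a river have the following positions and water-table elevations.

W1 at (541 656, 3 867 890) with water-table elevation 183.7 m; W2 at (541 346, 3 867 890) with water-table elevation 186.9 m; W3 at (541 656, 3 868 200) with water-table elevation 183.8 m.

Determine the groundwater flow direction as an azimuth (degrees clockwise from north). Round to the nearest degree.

∂h/∂x = (186.9 − 183.7) / (541346 − 541656) = -0.01032
∂h/∂y = (183.8 − 183.7) / (3868200 − 3867890) = +0.0003226
Flow direction (−∇h) has components (+0.01032 E, -0.0003226 N).
Azimuth = atan2(E, N) = atan2(+0.01032, -0.0003226) = 91.8° ≈ 092°.

092°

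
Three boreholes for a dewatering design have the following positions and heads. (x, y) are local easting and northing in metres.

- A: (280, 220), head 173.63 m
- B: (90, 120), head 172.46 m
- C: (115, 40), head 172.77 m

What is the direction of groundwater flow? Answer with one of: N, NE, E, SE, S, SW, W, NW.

W

With h = a·x + b·y + c and A as origin, the differences give:
  (-190)·a + (-100)·b = -1.17
  (-165)·a + (-180)·b = -0.86
Eliminate b (×(-180) and ×(-100), subtract): 17700·a = 124.600 → a = ∂h/∂x = +0.007040
Back-substitute: b = ∂h/∂y = -0.001675.
Flow = −∇h = (-0.007040 east, +0.001675 north), which points west.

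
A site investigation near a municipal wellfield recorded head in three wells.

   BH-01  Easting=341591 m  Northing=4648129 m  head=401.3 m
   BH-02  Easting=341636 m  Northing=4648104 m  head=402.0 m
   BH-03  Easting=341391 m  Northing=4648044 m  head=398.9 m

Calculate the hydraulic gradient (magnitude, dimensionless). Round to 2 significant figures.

With h = a·x + b·y + c and BH-01 as origin, the differences give:
  45·a + (-25)·b = +0.7
  (-200)·a + (-85)·b = -2.4
Eliminate b (×(-85) and ×(-25), subtract): -8825·a = -119.50 → a = ∂h/∂x = +0.01354
Back-substitute: b = ∂h/∂y = -0.003626.
|∇h| = √(0.01354² + -0.003626²) = 0.01402

0.014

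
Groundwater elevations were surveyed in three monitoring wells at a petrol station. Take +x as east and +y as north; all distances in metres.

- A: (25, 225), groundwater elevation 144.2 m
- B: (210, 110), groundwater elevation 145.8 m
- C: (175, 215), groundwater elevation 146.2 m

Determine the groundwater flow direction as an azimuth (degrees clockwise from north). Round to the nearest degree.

239°

Taking A as reference: B−A = (185, -115, +1.6); C−A = (150, -10, +2.0).
Determinant of the coordinate differences = 185·(-10) − 150·(-115) = 15400.
∂h/∂x = [(+1.6)·(-10) − (+2.0)·(-115)] / 15400 = +0.01390
∂h/∂y = [185·(+2.0) − 150·(+1.6)] / 15400 = +0.008442
Flow direction (−∇h) has components (-0.01390 E, -0.008442 N).
Azimuth = atan2(E, N) = atan2(-0.01390, -0.008442) = 238.7° ≈ 239°.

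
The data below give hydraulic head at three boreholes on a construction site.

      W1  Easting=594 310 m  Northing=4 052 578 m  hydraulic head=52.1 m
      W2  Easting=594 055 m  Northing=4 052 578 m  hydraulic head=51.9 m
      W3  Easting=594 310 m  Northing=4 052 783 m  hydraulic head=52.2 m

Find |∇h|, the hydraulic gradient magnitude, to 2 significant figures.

∂h/∂x = (51.9 − 52.1) / (594055 − 594310) = +0.0007843
∂h/∂y = (52.2 − 52.1) / (4052783 − 4052578) = +0.0004878
|∇h| = √(0.0007843² + 0.0004878²) = 0.0009236

0.00092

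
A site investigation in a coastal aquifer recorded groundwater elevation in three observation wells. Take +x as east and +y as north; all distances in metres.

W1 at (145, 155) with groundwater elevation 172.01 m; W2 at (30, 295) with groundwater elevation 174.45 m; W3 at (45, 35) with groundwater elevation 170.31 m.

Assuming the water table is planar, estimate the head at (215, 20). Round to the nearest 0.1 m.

169.7 m

With h = a·x + b·y + c and W1 as origin, the differences give:
  (-115)·a + 140·b = +2.44
  (-100)·a + (-120)·b = -1.70
Eliminate b (×(-120) and ×140, subtract): 27800·a = -54.800 → a = ∂h/∂x = -0.001971
Back-substitute: b = ∂h/∂y = +0.01581.
h(215, 20) = 172.01 + (-0.001971)·(70) + (+0.01581)·(-135) = 172.01 -0.138 -2.134 = 169.738 m.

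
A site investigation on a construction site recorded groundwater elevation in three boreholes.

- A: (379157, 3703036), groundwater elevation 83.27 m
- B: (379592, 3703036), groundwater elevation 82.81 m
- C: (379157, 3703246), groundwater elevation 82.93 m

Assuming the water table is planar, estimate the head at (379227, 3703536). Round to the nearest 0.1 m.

82.4 m

∂h/∂x = (82.81 − 83.27) / (379592 − 379157) = -0.001057
∂h/∂y = (82.93 − 83.27) / (3703246 − 3703036) = -0.001619
h(379227, 3703536) = 83.27 + (-0.001057)·(70) + (-0.001619)·(500) = 83.27 -0.074 -0.810 = 82.386 m.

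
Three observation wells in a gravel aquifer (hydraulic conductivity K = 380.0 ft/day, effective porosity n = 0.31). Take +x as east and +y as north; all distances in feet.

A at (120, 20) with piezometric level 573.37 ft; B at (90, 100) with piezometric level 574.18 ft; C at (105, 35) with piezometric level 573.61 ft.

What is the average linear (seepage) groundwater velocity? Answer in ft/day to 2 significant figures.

Three-point gradient (reference A): Δ to B = (-30, 80, +0.81), Δ to C = (-15, 15, +0.24).
∂h/∂x = -0.009400, ∂h/∂y = +0.006600 (det = 750).
|∇h| = √(-0.009400² + 0.006600²) = 0.01149
Seepage velocity v = K·i/n = 380.0 × 0.01149 / 0.31 = 14.08 ft/day.

14 ft/day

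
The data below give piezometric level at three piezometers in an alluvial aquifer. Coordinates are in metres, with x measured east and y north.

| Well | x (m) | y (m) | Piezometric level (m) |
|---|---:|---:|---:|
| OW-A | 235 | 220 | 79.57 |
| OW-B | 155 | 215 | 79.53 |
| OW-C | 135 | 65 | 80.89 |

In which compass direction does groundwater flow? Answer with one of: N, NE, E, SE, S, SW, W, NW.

N

With h = a·x + b·y + c and OW-A as origin, the differences give:
  (-80)·a + (-5)·b = -0.04
  (-100)·a + (-155)·b = +1.32
Eliminate b (×(-155) and ×(-5), subtract): 11900·a = 12.800 → a = ∂h/∂x = +0.001076
Back-substitute: b = ∂h/∂y = -0.009210.
Flow = −∇h = (-0.001076 east, +0.009210 north), which points north.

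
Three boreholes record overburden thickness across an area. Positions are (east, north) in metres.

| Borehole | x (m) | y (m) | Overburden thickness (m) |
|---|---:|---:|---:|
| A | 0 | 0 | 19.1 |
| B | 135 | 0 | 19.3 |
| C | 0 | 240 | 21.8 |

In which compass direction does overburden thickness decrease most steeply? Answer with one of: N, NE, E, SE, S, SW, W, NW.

S

∂d/∂x = (19.3 − 19.1) / (135 − 0) = +0.001481
∂d/∂y = (21.8 − 19.1) / (240 − 0) = +0.01125
Steepest decrease is along −∇f = (-0.001481 E, -0.01125 N) → south.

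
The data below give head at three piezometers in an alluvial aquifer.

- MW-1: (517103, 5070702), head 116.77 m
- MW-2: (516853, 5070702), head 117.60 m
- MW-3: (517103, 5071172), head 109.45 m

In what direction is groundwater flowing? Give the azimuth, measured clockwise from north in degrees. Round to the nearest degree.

012°

∂h/∂x = (117.60 − 116.77) / (516853 − 517103) = -0.003320
∂h/∂y = (109.45 − 116.77) / (5071172 − 5070702) = -0.01557
Flow direction (−∇h) has components (+0.003320 E, +0.01557 N).
Azimuth = atan2(E, N) = atan2(+0.003320, +0.01557) = 12.0° ≈ 012°.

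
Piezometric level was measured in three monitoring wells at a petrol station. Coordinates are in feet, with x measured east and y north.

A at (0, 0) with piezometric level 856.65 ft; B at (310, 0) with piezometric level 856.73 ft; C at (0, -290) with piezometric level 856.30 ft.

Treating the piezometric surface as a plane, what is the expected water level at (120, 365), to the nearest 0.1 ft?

857.1 ft

∂h/∂x = (856.73 − 856.65) / (310 − 0) = +0.0002581
∂h/∂y = (856.30 − 856.65) / (-290 − 0) = +0.001207
h(120, 365) = 856.65 + (+0.0002581)·(120) + (+0.001207)·(365) = 856.65 +0.031 +0.441 = 857.121 ft.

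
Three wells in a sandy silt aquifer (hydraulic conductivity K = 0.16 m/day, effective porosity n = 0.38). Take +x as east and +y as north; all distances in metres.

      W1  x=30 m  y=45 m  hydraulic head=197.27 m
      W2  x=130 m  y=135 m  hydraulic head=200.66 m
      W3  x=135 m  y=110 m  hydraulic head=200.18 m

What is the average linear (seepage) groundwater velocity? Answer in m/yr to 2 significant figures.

Differences from W1: to W2 (Δx, Δy, Δh) = (100, 90, +3.39); to W3 = (105, 65, +2.91).
Determinant of the coordinate differences = 100·65 − 105·90 = -2950.
∂h/∂x = [(+3.39)·65 − (+2.91)·90] / -2950 = +0.01408
∂h/∂y = [100·(+2.91) − 105·(+3.39)] / -2950 = +0.02202
|∇h| = √(0.01408² + 0.02202²) = 0.02614
Seepage velocity v = K·i/n = 0.16 × 0.02614 / 0.38 = 0.01101 m/day = 4.021 m/yr.

4.0 m/yr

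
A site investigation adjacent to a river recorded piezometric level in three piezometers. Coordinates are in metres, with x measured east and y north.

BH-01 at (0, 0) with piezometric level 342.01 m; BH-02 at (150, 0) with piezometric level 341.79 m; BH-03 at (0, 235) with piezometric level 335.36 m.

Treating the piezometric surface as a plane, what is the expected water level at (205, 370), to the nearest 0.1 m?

∂h/∂x = (341.79 − 342.01) / (150 − 0) = -0.001467
∂h/∂y = (335.36 − 342.01) / (235 − 0) = -0.02830
h(205, 370) = 342.01 + (-0.001467)·(205) + (-0.02830)·(370) = 342.01 -0.301 -10.470 = 331.239 m.

331.2 m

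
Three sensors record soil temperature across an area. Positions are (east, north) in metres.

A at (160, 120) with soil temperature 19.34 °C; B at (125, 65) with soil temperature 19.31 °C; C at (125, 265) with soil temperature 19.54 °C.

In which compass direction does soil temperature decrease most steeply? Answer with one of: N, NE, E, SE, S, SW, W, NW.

SE

Taking A as reference: B−A = (-35, -55, -0.03); C−A = (-35, 145, +0.20).
Determinant of the coordinate differences = (-35)·145 − (-35)·(-55) = -7000.
∂T/∂x = [(-0.03)·145 − (+0.20)·(-55)] / -7000 = -0.0009500
∂T/∂y = [(-35)·(+0.20) − (-35)·(-0.03)] / -7000 = +0.001150
Steepest decrease is along −∇f = (+0.0009500 E, -0.001150 N) → southeast.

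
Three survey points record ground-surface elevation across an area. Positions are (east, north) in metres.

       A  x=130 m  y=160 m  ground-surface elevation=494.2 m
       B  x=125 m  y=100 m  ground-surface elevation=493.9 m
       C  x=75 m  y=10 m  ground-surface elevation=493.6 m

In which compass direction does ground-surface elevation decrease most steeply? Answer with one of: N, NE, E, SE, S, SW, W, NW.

Three-point gradient (reference A): Δ to B = (-5, -60, -0.3), Δ to C = (-55, -150, -0.6).
∂z/∂x = -0.003529, ∂z/∂y = +0.005294 (det = -2550).
Steepest decrease is along −∇f = (+0.003529 E, -0.005294 N) → southeast.

SE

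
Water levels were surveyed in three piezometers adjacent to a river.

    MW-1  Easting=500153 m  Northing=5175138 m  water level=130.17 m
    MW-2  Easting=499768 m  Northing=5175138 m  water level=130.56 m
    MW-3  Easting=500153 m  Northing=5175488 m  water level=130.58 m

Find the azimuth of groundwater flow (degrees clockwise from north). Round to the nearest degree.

139°

∂h/∂x = (130.56 − 130.17) / (499768 − 500153) = -0.001013
∂h/∂y = (130.58 − 130.17) / (5175488 − 5175138) = +0.001171
Flow direction (−∇h) has components (+0.001013 E, -0.001171 N).
Azimuth = atan2(E, N) = atan2(+0.001013, -0.001171) = 139.1° ≈ 139°.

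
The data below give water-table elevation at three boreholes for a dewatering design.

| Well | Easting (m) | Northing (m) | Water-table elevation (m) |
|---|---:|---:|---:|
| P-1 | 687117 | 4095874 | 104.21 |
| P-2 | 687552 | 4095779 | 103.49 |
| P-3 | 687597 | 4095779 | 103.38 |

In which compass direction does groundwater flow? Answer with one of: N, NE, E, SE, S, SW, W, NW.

Differences from P-1: to P-2 (Δx, Δy, Δh) = (435, -95, -0.72); to P-3 = (480, -95, -0.83).
Determinant of the coordinate differences = 435·(-95) − 480·(-95) = 4275.
∂h/∂x = [(-0.72)·(-95) − (-0.83)·(-95)] / 4275 = -0.002444
∂h/∂y = [435·(-0.83) − 480·(-0.72)] / 4275 = -0.003614
Flow = −∇h = (+0.002444 east, +0.003614 north), which points northeast.

NE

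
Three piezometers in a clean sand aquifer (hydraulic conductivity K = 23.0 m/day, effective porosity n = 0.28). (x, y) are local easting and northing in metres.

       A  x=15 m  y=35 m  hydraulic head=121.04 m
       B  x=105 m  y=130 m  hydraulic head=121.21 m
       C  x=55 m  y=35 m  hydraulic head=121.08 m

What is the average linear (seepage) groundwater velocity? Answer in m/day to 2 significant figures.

Differences from A: to B (Δx, Δy, Δh) = (90, 95, +0.17); to C = (40, 0, +0.04).
Solve a·Δx + b·Δy = Δh: det = 90·0 − 40·95 = -3800.
∂h/∂x = [(+0.17)·0 − (+0.04)·95] / -3800 = +0.0010000
∂h/∂y = [90·(+0.04) − 40·(+0.17)] / -3800 = +0.0008421
|∇h| = √(0.0010000² + 0.0008421²) = 0.001307
Seepage velocity v = K·i/n = 23.0 × 0.001307 / 0.28 = 0.1074 m/day.

0.11 m/day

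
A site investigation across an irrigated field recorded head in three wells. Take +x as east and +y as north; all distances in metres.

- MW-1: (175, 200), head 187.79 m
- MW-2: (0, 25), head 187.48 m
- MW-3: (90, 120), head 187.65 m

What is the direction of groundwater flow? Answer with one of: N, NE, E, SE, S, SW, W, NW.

S

Taking MW-1 as reference: MW-2−MW-1 = (-175, -175, -0.31); MW-3−MW-1 = (-85, -80, -0.14).
Determinant of the coordinate differences = (-175)·(-80) − (-85)·(-175) = -875.
∂h/∂x = [(-0.31)·(-80) − (-0.14)·(-175)] / -875 = -0.0003429
∂h/∂y = [(-175)·(-0.14) − (-85)·(-0.31)] / -875 = +0.002114
Flow = −∇h = (+0.0003429 east, -0.002114 north), which points south.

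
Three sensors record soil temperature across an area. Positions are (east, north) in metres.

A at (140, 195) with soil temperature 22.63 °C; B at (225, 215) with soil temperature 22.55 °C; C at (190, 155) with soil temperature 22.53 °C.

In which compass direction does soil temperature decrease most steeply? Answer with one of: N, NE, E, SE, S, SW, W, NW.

SE

With T = a·x + b·y + c and A as origin, the differences give:
  85·a + 20·b = -0.08
  50·a + (-40)·b = -0.10
Eliminate b (×(-40) and ×20, subtract): -4400·a = 5.200 → a = ∂T/∂x = -0.001182
Back-substitute: b = ∂T/∂y = +0.001023.
Steepest decrease is along −∇f = (+0.001182 E, -0.001023 N) → southeast.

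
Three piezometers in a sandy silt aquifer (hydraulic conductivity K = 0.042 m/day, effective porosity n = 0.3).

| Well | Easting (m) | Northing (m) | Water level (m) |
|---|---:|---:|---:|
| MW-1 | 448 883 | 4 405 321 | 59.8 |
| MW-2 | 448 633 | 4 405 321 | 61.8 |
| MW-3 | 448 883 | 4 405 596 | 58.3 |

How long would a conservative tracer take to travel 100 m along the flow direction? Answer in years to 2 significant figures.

∂h/∂x = (61.8 − 59.8) / (448633 − 448883) = -0.008000
∂h/∂y = (58.3 − 59.8) / (4405596 − 4405321) = -0.005455
|∇h| = √(-0.008000² + -0.005455²) = 0.009683
Seepage velocity v = K·i/n = 0.042 × 0.009683 / 0.3 = 0.001356 m/day.
t = 100 / 0.001356 = 7.375e+04 days = 202 years.

200 years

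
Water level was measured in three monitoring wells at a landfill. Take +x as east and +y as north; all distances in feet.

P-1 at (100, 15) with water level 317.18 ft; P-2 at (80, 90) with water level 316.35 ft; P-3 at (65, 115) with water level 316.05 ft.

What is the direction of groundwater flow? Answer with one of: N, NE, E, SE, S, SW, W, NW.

With h = a·x + b·y + c and P-1 as origin, the differences give:
  (-20)·a + 75·b = -0.83
  (-35)·a + 100·b = -1.13
Eliminate b (×100 and ×75, subtract): 625·a = 1.750 → a = ∂h/∂x = +0.002800
Back-substitute: b = ∂h/∂y = -0.01032.
Flow = −∇h = (-0.002800 east, +0.01032 north), which points north.

N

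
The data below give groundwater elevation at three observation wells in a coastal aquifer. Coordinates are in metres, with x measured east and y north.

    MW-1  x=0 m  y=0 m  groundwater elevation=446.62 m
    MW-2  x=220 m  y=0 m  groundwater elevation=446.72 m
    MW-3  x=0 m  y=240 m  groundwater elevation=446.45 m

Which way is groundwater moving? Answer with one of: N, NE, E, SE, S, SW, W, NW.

NW

∂h/∂x = (446.72 − 446.62) / (220 − 0) = +0.0004545
∂h/∂y = (446.45 − 446.62) / (240 − 0) = -0.0007083
Flow = −∇h = (-0.0004545 east, +0.0007083 north), which points northwest.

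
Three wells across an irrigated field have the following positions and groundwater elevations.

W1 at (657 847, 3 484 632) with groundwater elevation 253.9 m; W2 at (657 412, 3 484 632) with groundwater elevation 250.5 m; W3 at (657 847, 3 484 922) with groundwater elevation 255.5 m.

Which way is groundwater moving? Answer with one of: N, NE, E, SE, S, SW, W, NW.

∂h/∂x = (250.5 − 253.9) / (657412 − 657847) = +0.007816
∂h/∂y = (255.5 − 253.9) / (3484922 − 3484632) = +0.005517
Flow = −∇h = (-0.007816 east, -0.005517 north), which points southwest.

SW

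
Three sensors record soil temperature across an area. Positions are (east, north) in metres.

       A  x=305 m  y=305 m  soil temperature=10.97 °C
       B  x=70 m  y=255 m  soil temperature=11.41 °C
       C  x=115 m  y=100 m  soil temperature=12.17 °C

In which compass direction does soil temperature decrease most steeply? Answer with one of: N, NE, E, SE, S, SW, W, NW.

Differences from A: to B (Δx, Δy, Δh) = (-235, -50, +0.44); to C = (-190, -205, +1.20).
Solve a·Δx + b·Δy = ΔT: det = (-235)·(-205) − (-190)·(-50) = 38675.
∂T/∂x = [(+0.44)·(-205) − (+1.20)·(-50)] / 38675 = -0.0007809
∂T/∂y = [(-235)·(+1.20) − (-190)·(+0.44)] / 38675 = -0.005130
Steepest decrease is along −∇f = (+0.0007809 E, +0.005130 N) → north.

N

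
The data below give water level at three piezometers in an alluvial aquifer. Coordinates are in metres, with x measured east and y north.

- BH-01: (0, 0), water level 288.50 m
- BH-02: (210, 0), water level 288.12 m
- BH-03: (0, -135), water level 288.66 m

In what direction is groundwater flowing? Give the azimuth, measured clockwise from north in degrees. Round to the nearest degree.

057°

∂h/∂x = (288.12 − 288.50) / (210 − 0) = -0.001810
∂h/∂y = (288.66 − 288.50) / (-135 − 0) = -0.001185
Flow direction (−∇h) has components (+0.001810 E, +0.001185 N).
Azimuth = atan2(E, N) = atan2(+0.001810, +0.001185) = 56.8° ≈ 057°.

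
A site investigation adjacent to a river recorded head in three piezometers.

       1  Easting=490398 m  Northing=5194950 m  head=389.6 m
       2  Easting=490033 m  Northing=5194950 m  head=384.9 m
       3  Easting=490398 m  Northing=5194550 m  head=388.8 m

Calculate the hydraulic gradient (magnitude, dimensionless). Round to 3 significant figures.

∂h/∂x = (384.9 − 389.6) / (490033 − 490398) = +0.01288
∂h/∂y = (388.8 − 389.6) / (5194550 − 5194950) = +0.002000
|∇h| = √(0.01288² + 0.002000²) = 0.01303

0.0130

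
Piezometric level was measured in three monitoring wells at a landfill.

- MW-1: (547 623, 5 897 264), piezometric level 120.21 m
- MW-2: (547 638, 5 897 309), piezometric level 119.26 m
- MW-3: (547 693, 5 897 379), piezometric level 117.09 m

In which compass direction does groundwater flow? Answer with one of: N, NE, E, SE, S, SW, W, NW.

NE

With h = a·x + b·y + c and MW-1 as origin, the differences give:
  15·a + 45·b = -0.95
  70·a + 115·b = -3.12
Eliminate b (×115 and ×45, subtract): -1425·a = 31.150 → a = ∂h/∂x = -0.02186
Back-substitute: b = ∂h/∂y = -0.01382.
Flow = −∇h = (+0.02186 east, +0.01382 north), which points northeast.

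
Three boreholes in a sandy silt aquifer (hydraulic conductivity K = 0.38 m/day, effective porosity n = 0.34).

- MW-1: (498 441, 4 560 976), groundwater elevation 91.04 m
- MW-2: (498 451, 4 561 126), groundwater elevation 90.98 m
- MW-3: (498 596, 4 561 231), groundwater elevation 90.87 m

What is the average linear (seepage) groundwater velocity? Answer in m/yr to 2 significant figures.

0.25 m/yr

With h = a·x + b·y + c and MW-1 as origin, the differences give:
  10·a + 150·b = -0.06
  155·a + 255·b = -0.17
Eliminate b (×255 and ×150, subtract): -20700·a = 10.200 → a = ∂h/∂x = -0.0004928
Back-substitute: b = ∂h/∂y = -0.0003671.
|∇h| = √(-0.0004928² + -0.0003671²) = 0.0006145
Seepage velocity v = K·i/n = 0.38 × 0.0006145 / 0.34 = 0.0006868 m/day = 0.2509 m/yr.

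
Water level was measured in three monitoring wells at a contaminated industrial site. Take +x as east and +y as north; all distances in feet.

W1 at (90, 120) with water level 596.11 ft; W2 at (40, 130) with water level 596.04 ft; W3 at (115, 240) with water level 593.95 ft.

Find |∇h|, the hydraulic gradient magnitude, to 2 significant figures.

Taking W1 as reference: W2−W1 = (-50, 10, -0.07); W3−W1 = (25, 120, -2.16).
Determinant of the coordinate differences = (-50)·120 − 25·10 = -6250.
∂h/∂x = [(-0.07)·120 − (-2.16)·10] / -6250 = -0.002112
∂h/∂y = [(-50)·(-2.16) − 25·(-0.07)] / -6250 = -0.01756
|∇h| = √(-0.002112² + -0.01756²) = 0.01769

0.018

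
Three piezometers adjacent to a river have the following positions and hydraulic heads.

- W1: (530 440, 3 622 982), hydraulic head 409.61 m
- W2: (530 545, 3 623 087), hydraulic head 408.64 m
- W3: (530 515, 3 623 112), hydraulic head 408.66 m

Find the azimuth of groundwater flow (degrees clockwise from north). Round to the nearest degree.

Differences from W1: to W2 (Δx, Δy, Δh) = (105, 105, -0.97); to W3 = (75, 130, -0.95).
Solve a·Δx + b·Δy = Δh: det = 105·130 − 75·105 = 5775.
∂h/∂x = [(-0.97)·130 − (-0.95)·105] / 5775 = -0.004563
∂h/∂y = [105·(-0.95) − 75·(-0.97)] / 5775 = -0.004675
Flow direction (−∇h) has components (+0.004563 E, +0.004675 N).
Azimuth = atan2(E, N) = atan2(+0.004563, +0.004675) = 44.3° ≈ 044°.

044°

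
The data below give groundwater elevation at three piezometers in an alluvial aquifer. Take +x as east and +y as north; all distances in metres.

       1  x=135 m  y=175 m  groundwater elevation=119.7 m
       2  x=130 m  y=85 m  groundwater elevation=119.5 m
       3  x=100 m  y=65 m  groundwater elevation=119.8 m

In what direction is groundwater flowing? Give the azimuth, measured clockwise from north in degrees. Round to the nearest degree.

104°

Differences from 1: to 2 (Δx, Δy, Δh) = (-5, -90, -0.2); to 3 = (-35, -110, +0.1).
Solve a·Δx + b·Δy = Δh: det = (-5)·(-110) − (-35)·(-90) = -2600.
∂h/∂x = [(-0.2)·(-110) − (+0.1)·(-90)] / -2600 = -0.01192
∂h/∂y = [(-5)·(+0.1) − (-35)·(-0.2)] / -2600 = +0.002885
Flow direction (−∇h) has components (+0.01192 E, -0.002885 N).
Azimuth = atan2(E, N) = atan2(+0.01192, -0.002885) = 103.6° ≈ 104°.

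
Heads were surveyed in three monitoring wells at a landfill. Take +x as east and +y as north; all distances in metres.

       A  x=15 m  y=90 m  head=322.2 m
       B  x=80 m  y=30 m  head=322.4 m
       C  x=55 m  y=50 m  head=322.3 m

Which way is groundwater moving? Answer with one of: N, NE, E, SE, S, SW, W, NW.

SW

Taking A as reference: B−A = (65, -60, +0.2); C−A = (40, -40, +0.1).
Solve a·Δx + b·Δy = Δh: det = 65·(-40) − 40·(-60) = -200.
∂h/∂x = [(+0.2)·(-40) − (+0.1)·(-60)] / -200 = +0.010000
∂h/∂y = [65·(+0.1) − 40·(+0.2)] / -200 = +0.007500
Flow = −∇h = (-0.010000 east, -0.007500 north), which points southwest.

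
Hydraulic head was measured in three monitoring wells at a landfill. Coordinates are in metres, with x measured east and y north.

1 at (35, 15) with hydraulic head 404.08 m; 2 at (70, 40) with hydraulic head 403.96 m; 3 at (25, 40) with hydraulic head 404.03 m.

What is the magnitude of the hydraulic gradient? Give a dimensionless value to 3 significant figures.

With h = a·x + b·y + c and 1 as origin, the differences give:
  35·a + 25·b = -0.12
  (-10)·a + 25·b = -0.05
Eliminate b (×25 and ×25, subtract): 1125·a = -1.750 → a = ∂h/∂x = -0.001556
Back-substitute: b = ∂h/∂y = -0.002622.
|∇h| = √(-0.001556² + -0.002622²) = 0.003049

0.00305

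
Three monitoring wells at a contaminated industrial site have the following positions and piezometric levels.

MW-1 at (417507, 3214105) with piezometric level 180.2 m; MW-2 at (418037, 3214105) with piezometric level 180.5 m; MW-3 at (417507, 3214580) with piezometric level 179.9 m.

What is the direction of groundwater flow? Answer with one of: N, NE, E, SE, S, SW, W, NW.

∂h/∂x = (180.5 − 180.2) / (418037 − 417507) = +0.0005660
∂h/∂y = (179.9 − 180.2) / (3214580 − 3214105) = -0.0006316
Flow = −∇h = (-0.0005660 east, +0.0006316 north), which points northwest.

NW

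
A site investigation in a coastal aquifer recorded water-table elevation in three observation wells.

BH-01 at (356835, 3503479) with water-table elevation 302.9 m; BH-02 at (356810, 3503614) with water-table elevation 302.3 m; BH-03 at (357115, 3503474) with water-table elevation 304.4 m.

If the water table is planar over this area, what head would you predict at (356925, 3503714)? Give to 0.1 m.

Differences from BH-01: to BH-02 (Δx, Δy, Δh) = (-25, 135, -0.6); to BH-03 = (280, -5, +1.5).
Solve a·Δx + b·Δy = Δh: det = (-25)·(-5) − 280·135 = -37675.
∂h/∂x = [(-0.6)·(-5) − (+1.5)·135] / -37675 = +0.005295
∂h/∂y = [(-25)·(+1.5) − 280·(-0.6)] / -37675 = -0.003464
h(356925, 3503714) = 302.9 + (+0.005295)·(90) + (-0.003464)·(235) = 302.9 +0.477 -0.814 = 302.563 m.

302.6 m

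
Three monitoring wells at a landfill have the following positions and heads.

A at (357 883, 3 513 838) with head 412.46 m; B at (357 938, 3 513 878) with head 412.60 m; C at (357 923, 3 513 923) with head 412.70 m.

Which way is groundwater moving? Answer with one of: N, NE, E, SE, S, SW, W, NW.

S

Differences from A: to B (Δx, Δy, Δh) = (55, 40, +0.14); to C = (40, 85, +0.24).
Solve a·Δx + b·Δy = Δh: det = 55·85 − 40·40 = 3075.
∂h/∂x = [(+0.14)·85 − (+0.24)·40] / 3075 = +0.0007480
∂h/∂y = [55·(+0.24) − 40·(+0.14)] / 3075 = +0.002472
Flow = −∇h = (-0.0007480 east, -0.002472 north), which points south.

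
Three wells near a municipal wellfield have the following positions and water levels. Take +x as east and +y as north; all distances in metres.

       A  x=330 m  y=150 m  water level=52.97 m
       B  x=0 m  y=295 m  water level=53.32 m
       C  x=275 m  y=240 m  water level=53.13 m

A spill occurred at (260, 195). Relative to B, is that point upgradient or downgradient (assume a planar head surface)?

Differences from A: to B (Δx, Δy, Δh) = (-330, 145, +0.35); to C = (-55, 90, +0.16).
Determinant of the coordinate differences = (-330)·90 − (-55)·145 = -21725.
∂h/∂x = [(+0.35)·90 − (+0.16)·145] / -21725 = -0.0003820
∂h/∂y = [(-330)·(+0.16) − (-55)·(+0.35)] / -21725 = +0.001544
Head at (260, 195) = 52.97 + (-0.0003820)·(-70) + (+0.001544)·(45) = 53.07 m.
That is lower than the 53.32 m at B, so the point is downgradient.

downgradient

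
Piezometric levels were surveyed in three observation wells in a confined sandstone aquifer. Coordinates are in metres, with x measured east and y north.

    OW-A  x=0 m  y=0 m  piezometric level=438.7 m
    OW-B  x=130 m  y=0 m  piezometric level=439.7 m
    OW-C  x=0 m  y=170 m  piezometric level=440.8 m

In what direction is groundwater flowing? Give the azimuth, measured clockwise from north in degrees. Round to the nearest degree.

212°

∂h/∂x = (439.7 − 438.7) / (130 − 0) = +0.007692
∂h/∂y = (440.8 − 438.7) / (170 − 0) = +0.01235
Flow direction (−∇h) has components (-0.007692 E, -0.01235 N).
Azimuth = atan2(E, N) = atan2(-0.007692, -0.01235) = 211.9° ≈ 212°.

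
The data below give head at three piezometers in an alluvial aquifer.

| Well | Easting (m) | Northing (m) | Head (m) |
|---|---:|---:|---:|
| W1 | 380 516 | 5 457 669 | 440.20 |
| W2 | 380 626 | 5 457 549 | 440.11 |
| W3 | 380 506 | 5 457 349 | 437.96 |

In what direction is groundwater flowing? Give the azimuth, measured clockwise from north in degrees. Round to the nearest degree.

Differences from W1: to W2 (Δx, Δy, Δh) = (110, -120, -0.09); to W3 = (-10, -320, -2.24).
Determinant of the coordinate differences = 110·(-320) − (-10)·(-120) = -36400.
∂h/∂x = [(-0.09)·(-320) − (-2.24)·(-120)] / -36400 = +0.006593
∂h/∂y = [110·(-2.24) − (-10)·(-0.09)] / -36400 = +0.006794
Flow direction (−∇h) has components (-0.006593 E, -0.006794 N).
Azimuth = atan2(E, N) = atan2(-0.006593, -0.006794) = 224.1° ≈ 224°.

224°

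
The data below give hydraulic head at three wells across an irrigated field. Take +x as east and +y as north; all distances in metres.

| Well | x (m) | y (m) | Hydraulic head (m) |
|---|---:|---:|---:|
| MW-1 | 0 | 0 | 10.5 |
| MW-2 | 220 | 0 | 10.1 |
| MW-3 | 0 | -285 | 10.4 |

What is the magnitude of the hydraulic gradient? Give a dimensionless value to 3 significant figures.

0.00185

∂h/∂x = (10.1 − 10.5) / (220 − 0) = -0.001818
∂h/∂y = (10.4 − 10.5) / (-285 − 0) = +0.0003509
|∇h| = √(-0.001818² + 0.0003509²) = 0.001852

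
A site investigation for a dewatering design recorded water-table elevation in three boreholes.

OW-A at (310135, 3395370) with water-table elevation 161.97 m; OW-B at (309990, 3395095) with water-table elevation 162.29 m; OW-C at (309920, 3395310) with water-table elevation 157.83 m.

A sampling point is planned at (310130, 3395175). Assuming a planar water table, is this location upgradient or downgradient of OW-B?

With h = a·x + b·y + c and OW-A as origin, the differences give:
  (-145)·a + (-275)·b = +0.32
  (-215)·a + (-60)·b = -4.14
Eliminate b (×(-60) and ×(-275), subtract): -50425·a = -1157.700 → a = ∂h/∂x = +0.02296
Back-substitute: b = ∂h/∂y = -0.01327.
Head at (310130, 3395175) = 161.97 + (+0.02296)·(-5) + (-0.01327)·(-195) = 164.44 m.
That is higher than the 162.29 m at OW-B, so the point is upgradient.

upgradient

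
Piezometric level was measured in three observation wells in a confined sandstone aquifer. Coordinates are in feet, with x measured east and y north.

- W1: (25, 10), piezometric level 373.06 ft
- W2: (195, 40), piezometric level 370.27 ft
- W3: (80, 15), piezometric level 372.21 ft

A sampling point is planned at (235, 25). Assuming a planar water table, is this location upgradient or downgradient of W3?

Taking W1 as reference: W2−W1 = (170, 30, -2.79); W3−W1 = (55, 5, -0.85).
Determinant of the coordinate differences = 170·5 − 55·30 = -800.
∂h/∂x = [(-2.79)·5 − (-0.85)·30] / -800 = -0.01444
∂h/∂y = [170·(-0.85) − 55·(-2.79)] / -800 = -0.01119
Head at (235, 25) = 373.06 + (-0.01444)·(210) + (-0.01119)·(15) = 369.86 ft.
That is lower than the 372.21 ft at W3, so the point is downgradient.

downgradient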